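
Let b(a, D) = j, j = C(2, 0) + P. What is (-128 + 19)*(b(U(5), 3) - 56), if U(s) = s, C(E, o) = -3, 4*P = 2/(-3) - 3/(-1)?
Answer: 76409/12 ≈ 6367.4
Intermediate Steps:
P = 7/12 (P = (2/(-3) - 3/(-1))/4 = (2*(-⅓) - 3*(-1))/4 = (-⅔ + 3)/4 = (¼)*(7/3) = 7/12 ≈ 0.58333)
j = -29/12 (j = -3 + 7/12 = -29/12 ≈ -2.4167)
b(a, D) = -29/12
(-128 + 19)*(b(U(5), 3) - 56) = (-128 + 19)*(-29/12 - 56) = -109*(-701/12) = 76409/12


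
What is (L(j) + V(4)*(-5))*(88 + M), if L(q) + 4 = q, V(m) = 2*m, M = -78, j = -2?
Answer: -460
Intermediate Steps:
L(q) = -4 + q
(L(j) + V(4)*(-5))*(88 + M) = ((-4 - 2) + (2*4)*(-5))*(88 - 78) = (-6 + 8*(-5))*10 = (-6 - 40)*10 = -46*10 = -460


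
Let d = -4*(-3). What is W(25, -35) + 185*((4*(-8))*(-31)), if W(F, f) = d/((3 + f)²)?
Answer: 46981123/256 ≈ 1.8352e+5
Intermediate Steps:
d = 12
W(F, f) = 12/(3 + f)² (W(F, f) = 12/((3 + f)²) = 12/(3 + f)²)
W(25, -35) + 185*((4*(-8))*(-31)) = 12/(3 - 35)² + 185*((4*(-8))*(-31)) = 12/(-32)² + 185*(-32*(-31)) = 12*(1/1024) + 185*992 = 3/256 + 183520 = 46981123/256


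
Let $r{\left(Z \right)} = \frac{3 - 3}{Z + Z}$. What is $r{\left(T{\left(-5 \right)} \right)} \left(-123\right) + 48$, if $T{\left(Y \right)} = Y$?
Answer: $48$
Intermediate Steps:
$r{\left(Z \right)} = 0$ ($r{\left(Z \right)} = \frac{0}{2 Z} = 0 \frac{1}{2 Z} = 0$)
$r{\left(T{\left(-5 \right)} \right)} \left(-123\right) + 48 = 0 \left(-123\right) + 48 = 0 + 48 = 48$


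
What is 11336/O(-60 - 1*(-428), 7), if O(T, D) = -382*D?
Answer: -5668/1337 ≈ -4.2393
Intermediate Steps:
11336/O(-60 - 1*(-428), 7) = 11336/((-382*7)) = 11336/(-2674) = 11336*(-1/2674) = -5668/1337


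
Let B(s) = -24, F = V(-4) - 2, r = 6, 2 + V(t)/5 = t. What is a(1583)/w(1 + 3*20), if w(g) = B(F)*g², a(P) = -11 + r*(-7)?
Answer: 53/89304 ≈ 0.00059348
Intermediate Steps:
V(t) = -10 + 5*t
F = -32 (F = (-10 + 5*(-4)) - 2 = (-10 - 20) - 2 = -30 - 2 = -32)
a(P) = -53 (a(P) = -11 + 6*(-7) = -11 - 42 = -53)
w(g) = -24*g²
a(1583)/w(1 + 3*20) = -53*(-1/(24*(1 + 3*20)²)) = -53*(-1/(24*(1 + 60)²)) = -53/((-24*61²)) = -53/((-24*3721)) = -53/(-89304) = -53*(-1/89304) = 53/89304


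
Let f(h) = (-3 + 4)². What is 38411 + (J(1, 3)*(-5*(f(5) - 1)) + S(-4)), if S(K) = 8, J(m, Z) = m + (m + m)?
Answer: 38419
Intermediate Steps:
J(m, Z) = 3*m (J(m, Z) = m + 2*m = 3*m)
f(h) = 1 (f(h) = 1² = 1)
38411 + (J(1, 3)*(-5*(f(5) - 1)) + S(-4)) = 38411 + ((3*1)*(-5*(1 - 1)) + 8) = 38411 + (3*(-5*0) + 8) = 38411 + (3*0 + 8) = 38411 + (0 + 8) = 38411 + 8 = 38419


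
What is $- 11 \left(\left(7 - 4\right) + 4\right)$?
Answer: $-77$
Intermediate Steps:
$- 11 \left(\left(7 - 4\right) + 4\right) = - 11 \left(3 + 4\right) = \left(-11\right) 7 = -77$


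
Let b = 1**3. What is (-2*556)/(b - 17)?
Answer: 139/2 ≈ 69.500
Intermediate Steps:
b = 1
(-2*556)/(b - 17) = (-2*556)/(1 - 17) = -1112/(-16) = -1112*(-1/16) = 139/2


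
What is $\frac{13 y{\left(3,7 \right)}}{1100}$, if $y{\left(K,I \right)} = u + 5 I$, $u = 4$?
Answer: $\frac{507}{1100} \approx 0.46091$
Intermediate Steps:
$y{\left(K,I \right)} = 4 + 5 I$
$\frac{13 y{\left(3,7 \right)}}{1100} = \frac{13 \left(4 + 5 \cdot 7\right)}{1100} = 13 \left(4 + 35\right) \frac{1}{1100} = 13 \cdot 39 \cdot \frac{1}{1100} = 507 \cdot \frac{1}{1100} = \frac{507}{1100}$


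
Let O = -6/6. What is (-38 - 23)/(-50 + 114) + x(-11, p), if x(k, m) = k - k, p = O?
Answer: -61/64 ≈ -0.95313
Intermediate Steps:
O = -1 (O = -6*⅙ = -1)
p = -1
x(k, m) = 0
(-38 - 23)/(-50 + 114) + x(-11, p) = (-38 - 23)/(-50 + 114) + 0 = -61/64 + 0 = -61/64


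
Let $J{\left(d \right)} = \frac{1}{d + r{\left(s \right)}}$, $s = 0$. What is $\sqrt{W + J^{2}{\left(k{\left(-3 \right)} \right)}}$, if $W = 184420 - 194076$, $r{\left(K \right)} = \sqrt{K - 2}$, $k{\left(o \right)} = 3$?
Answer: $\sqrt{\frac{-67591 - 57936 i \sqrt{2}}{7 + 6 i \sqrt{2}}} \approx 0.0004 - 98.265 i$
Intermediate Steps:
$r{\left(K \right)} = \sqrt{-2 + K}$
$J{\left(d \right)} = \frac{1}{d + i \sqrt{2}}$ ($J{\left(d \right)} = \frac{1}{d + \sqrt{-2 + 0}} = \frac{1}{d + \sqrt{-2}} = \frac{1}{d + i \sqrt{2}}$)
$W = -9656$
$\sqrt{W + J^{2}{\left(k{\left(-3 \right)} \right)}} = \sqrt{-9656 + \left(\frac{1}{3 + i \sqrt{2}}\right)^{2}} = \sqrt{-9656 + \frac{1}{\left(3 + i \sqrt{2}\right)^{2}}}$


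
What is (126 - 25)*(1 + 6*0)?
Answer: 101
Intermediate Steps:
(126 - 25)*(1 + 6*0) = 101*(1 + 0) = 101*1 = 101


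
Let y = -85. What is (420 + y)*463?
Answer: 155105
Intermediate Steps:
(420 + y)*463 = (420 - 85)*463 = 335*463 = 155105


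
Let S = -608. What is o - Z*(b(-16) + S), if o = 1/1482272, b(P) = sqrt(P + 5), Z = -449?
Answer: -404648397823/1482272 + 449*I*sqrt(11) ≈ -2.7299e+5 + 1489.2*I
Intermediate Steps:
b(P) = sqrt(5 + P)
o = 1/1482272 ≈ 6.7464e-7
o - Z*(b(-16) + S) = 1/1482272 - (-449)*(sqrt(5 - 16) - 608) = 1/1482272 - (-449)*(sqrt(-11) - 608) = 1/1482272 - (-449)*(I*sqrt(11) - 608) = 1/1482272 - (-449)*(-608 + I*sqrt(11)) = 1/1482272 - (272992 - 449*I*sqrt(11)) = 1/1482272 + (-272992 + 449*I*sqrt(11)) = -404648397823/1482272 + 449*I*sqrt(11)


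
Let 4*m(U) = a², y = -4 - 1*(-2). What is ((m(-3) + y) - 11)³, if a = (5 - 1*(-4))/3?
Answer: -79507/64 ≈ -1242.3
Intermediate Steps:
a = 3 (a = (5 + 4)*(⅓) = 9*(⅓) = 3)
y = -2 (y = -4 + 2 = -2)
m(U) = 9/4 (m(U) = (¼)*3² = (¼)*9 = 9/4)
((m(-3) + y) - 11)³ = ((9/4 - 2) - 11)³ = (¼ - 11)³ = (-43/4)³ = -79507/64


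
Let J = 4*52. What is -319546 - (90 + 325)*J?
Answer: -405866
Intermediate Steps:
J = 208
-319546 - (90 + 325)*J = -319546 - (90 + 325)*208 = -319546 - 415*208 = -319546 - 1*86320 = -319546 - 86320 = -405866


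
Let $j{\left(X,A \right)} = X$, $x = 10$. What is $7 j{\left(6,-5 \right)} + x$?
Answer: $52$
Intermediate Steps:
$7 j{\left(6,-5 \right)} + x = 7 \cdot 6 + 10 = 42 + 10 = 52$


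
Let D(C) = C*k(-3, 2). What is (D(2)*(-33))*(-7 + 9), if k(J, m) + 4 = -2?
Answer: 792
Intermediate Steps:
k(J, m) = -6 (k(J, m) = -4 - 2 = -6)
D(C) = -6*C (D(C) = C*(-6) = -6*C)
(D(2)*(-33))*(-7 + 9) = (-6*2*(-33))*(-7 + 9) = -12*(-33)*2 = 396*2 = 792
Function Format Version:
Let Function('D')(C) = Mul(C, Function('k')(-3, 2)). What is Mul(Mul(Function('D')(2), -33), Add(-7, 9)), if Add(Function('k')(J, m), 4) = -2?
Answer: 792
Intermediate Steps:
Function('k')(J, m) = -6 (Function('k')(J, m) = Add(-4, -2) = -6)
Function('D')(C) = Mul(-6, C) (Function('D')(C) = Mul(C, -6) = Mul(-6, C))
Mul(Mul(Function('D')(2), -33), Add(-7, 9)) = Mul(Mul(Mul(-6, 2), -33), Add(-7, 9)) = Mul(Mul(-12, -33), 2) = Mul(396, 2) = 792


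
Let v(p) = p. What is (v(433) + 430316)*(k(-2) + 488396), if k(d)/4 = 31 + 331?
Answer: 210999813156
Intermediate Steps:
k(d) = 1448 (k(d) = 4*(31 + 331) = 4*362 = 1448)
(v(433) + 430316)*(k(-2) + 488396) = (433 + 430316)*(1448 + 488396) = 430749*489844 = 210999813156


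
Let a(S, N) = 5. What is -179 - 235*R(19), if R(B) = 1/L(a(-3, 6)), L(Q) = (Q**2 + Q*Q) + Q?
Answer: -2016/11 ≈ -183.27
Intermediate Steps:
L(Q) = Q + 2*Q**2 (L(Q) = (Q**2 + Q**2) + Q = 2*Q**2 + Q = Q + 2*Q**2)
R(B) = 1/55 (R(B) = 1/(5*(1 + 2*5)) = 1/(5*(1 + 10)) = 1/(5*11) = 1/55)
-179 - 235*R(19) = -179 - 235*1/55 = -179 - 47/11 = -2016/11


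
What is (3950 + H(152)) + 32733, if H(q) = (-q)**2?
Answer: 59787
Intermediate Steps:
H(q) = q**2
(3950 + H(152)) + 32733 = (3950 + 152**2) + 32733 = (3950 + 23104) + 32733 = 27054 + 32733 = 59787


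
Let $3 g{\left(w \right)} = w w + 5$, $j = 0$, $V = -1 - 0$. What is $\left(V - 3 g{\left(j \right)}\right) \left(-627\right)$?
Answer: $3762$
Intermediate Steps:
$V = -1$ ($V = -1 + 0 = -1$)
$g{\left(w \right)} = \frac{5}{3} + \frac{w^{2}}{3}$ ($g{\left(w \right)} = \frac{w w + 5}{3} = \frac{w^{2} + 5}{3} = \frac{5 + w^{2}}{3} = \frac{5}{3} + \frac{w^{2}}{3}$)
$\left(V - 3 g{\left(j \right)}\right) \left(-627\right) = \left(-1 - 3 \left(\frac{5}{3} + \frac{0^{2}}{3}\right)\right) \left(-627\right) = \left(-1 - 3 \left(\frac{5}{3} + \frac{1}{3} \cdot 0\right)\right) \left(-627\right) = \left(-1 - 3 \left(\frac{5}{3} + 0\right)\right) \left(-627\right) = \left(-1 - 5\right) \left(-627\right) = \left(-6\right) \left(-627\right) = 3762$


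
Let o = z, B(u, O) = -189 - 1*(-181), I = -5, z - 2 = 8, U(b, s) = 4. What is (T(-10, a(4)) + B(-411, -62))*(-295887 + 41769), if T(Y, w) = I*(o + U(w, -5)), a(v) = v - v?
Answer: 19821204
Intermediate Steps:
z = 10 (z = 2 + 8 = 10)
B(u, O) = -8 (B(u, O) = -189 + 181 = -8)
o = 10
a(v) = 0
T(Y, w) = -70 (T(Y, w) = -5*(10 + 4) = -5*14 = -70)
(T(-10, a(4)) + B(-411, -62))*(-295887 + 41769) = (-70 - 8)*(-295887 + 41769) = -78*(-254118) = 19821204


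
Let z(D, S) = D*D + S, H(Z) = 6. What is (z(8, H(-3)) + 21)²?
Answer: 8281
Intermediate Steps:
z(D, S) = S + D² (z(D, S) = D² + S = S + D²)
(z(8, H(-3)) + 21)² = ((6 + 8²) + 21)² = ((6 + 64) + 21)² = (70 + 21)² = 91² = 8281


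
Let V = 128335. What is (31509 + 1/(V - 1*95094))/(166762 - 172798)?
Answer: -523695335/100321338 ≈ -5.2202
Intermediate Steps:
(31509 + 1/(V - 1*95094))/(166762 - 172798) = (31509 + 1/(128335 - 1*95094))/(166762 - 172798) = (31509 + 1/(128335 - 95094))/(-6036) = (31509 + 1/33241)*(-1/6036) = (1047390670/33241)*(-1/6036) = -523695335/100321338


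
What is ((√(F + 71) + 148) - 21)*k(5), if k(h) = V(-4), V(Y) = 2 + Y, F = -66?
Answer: -254 - 2*√5 ≈ -258.47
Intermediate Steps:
k(h) = -2 (k(h) = 2 - 4 = -2)
((√(F + 71) + 148) - 21)*k(5) = ((√(-66 + 71) + 148) - 21)*(-2) = ((√5 + 148) - 21)*(-2) = ((148 + √5) - 21)*(-2) = (127 + √5)*(-2) = -254 - 2*√5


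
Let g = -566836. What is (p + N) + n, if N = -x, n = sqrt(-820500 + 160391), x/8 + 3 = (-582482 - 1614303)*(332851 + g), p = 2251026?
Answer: -4112115654750 + I*sqrt(660109) ≈ -4.1121e+12 + 812.47*I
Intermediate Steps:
x = 4112117905776 (x = -24 + 8*((-582482 - 1614303)*(332851 - 566836)) = -24 + 8*(-2196785*(-233985)) = -24 + 8*514014738225 = -24 + 4112117905800 = 4112117905776)
n = I*sqrt(660109) (n = sqrt(-660109) = I*sqrt(660109) ≈ 812.47*I)
N = -4112117905776 (N = -1*4112117905776 = -4112117905776)
(p + N) + n = (2251026 - 4112117905776) + I*sqrt(660109) = -4112115654750 + I*sqrt(660109)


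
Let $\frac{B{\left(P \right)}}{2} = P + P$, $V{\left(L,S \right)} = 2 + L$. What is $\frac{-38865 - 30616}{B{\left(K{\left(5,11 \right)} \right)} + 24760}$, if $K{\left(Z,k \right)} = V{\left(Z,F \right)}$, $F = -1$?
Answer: $- \frac{69481}{24788} \approx -2.803$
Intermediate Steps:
$K{\left(Z,k \right)} = 2 + Z$
$B{\left(P \right)} = 4 P$ ($B{\left(P \right)} = 2 \left(P + P\right) = 2 \cdot 2 P = 4 P$)
$\frac{-38865 - 30616}{B{\left(K{\left(5,11 \right)} \right)} + 24760} = \frac{-38865 - 30616}{4 \left(2 + 5\right) + 24760} = - \frac{69481}{4 \cdot 7 + 24760} = - \frac{69481}{28 + 24760} = - \frac{69481}{24788}$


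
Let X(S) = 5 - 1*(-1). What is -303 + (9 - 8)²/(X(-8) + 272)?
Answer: -84233/278 ≈ -303.00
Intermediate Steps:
X(S) = 6 (X(S) = 5 + 1 = 6)
-303 + (9 - 8)²/(X(-8) + 272) = -303 + (9 - 8)²/(6 + 272) = -303 + 1²/278 = -303 + (1/278)*1 = -303 + 1/278 = -84233/278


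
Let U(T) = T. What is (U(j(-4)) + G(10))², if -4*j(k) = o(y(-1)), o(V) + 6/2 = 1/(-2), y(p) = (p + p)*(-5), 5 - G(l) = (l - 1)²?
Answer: 361201/64 ≈ 5643.8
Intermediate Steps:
G(l) = 5 - (-1 + l)² (G(l) = 5 - (l - 1)² = 5 - (-1 + l)²)
y(p) = -10*p (y(p) = (2*p)*(-5) = -10*p)
o(V) = -7/2 (o(V) = -3 + 1/(-2) = -3 + 1*(-½) = -3 - ½ = -7/2)
j(k) = 7/8 (j(k) = -¼*(-7/2) = 7/8)
(U(j(-4)) + G(10))² = (7/8 + (5 - (-1 + 10)²))² = (7/8 + (5 - 1*9²))² = (7/8 + (5 - 1*81))² = (7/8 + (5 - 81))² = (7/8 - 76)² = (-601/8)² = 361201/64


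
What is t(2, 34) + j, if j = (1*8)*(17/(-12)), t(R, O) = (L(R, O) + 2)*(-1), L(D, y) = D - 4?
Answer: -34/3 ≈ -11.333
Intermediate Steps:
L(D, y) = -4 + D
t(R, O) = 2 - R (t(R, O) = ((-4 + R) + 2)*(-1) = (-2 + R)*(-1) = 2 - R)
j = -34/3 (j = 8*(17*(-1/12)) = 8*(-17/12) = -34/3 ≈ -11.333)
t(2, 34) + j = (2 - 1*2) - 34/3 = (2 - 2) - 34/3 = 0 - 34/3 = -34/3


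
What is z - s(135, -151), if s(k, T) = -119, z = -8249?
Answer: -8130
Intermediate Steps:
z - s(135, -151) = -8249 - 1*(-119) = -8249 + 119 = -8130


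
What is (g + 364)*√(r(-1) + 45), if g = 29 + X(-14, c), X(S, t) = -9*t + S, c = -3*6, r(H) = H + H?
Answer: 541*√43 ≈ 3547.6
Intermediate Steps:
r(H) = 2*H
c = -18
X(S, t) = S - 9*t
g = 177 (g = 29 + (-14 - 9*(-18)) = 29 + (-14 + 162) = 29 + 148 = 177)
(g + 364)*√(r(-1) + 45) = (177 + 364)*√(2*(-1) + 45) = 541*√(-2 + 45) = 541*√43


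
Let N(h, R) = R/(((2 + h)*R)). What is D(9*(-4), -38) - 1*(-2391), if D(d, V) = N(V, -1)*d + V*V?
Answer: 3836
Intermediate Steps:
N(h, R) = 1/(2 + h) (N(h, R) = R/((R*(2 + h))) = R*(1/(R*(2 + h))) = 1/(2 + h))
D(d, V) = V² + d/(2 + V) (D(d, V) = d/(2 + V) + V*V = d/(2 + V) + V² = V² + d/(2 + V))
D(9*(-4), -38) - 1*(-2391) = (9*(-4) + (-38)²*(2 - 38))/(2 - 38) - 1*(-2391) = (-36 + 1444*(-36))/(-36) + 2391 = -(-36 - 51984)/36 + 2391 = -1/36*(-52020) + 2391 = 1445 + 2391 = 3836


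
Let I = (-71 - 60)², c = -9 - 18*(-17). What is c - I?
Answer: -16864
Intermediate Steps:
c = 297 (c = -9 + 306 = 297)
I = 17161 (I = (-131)² = 17161)
c - I = 297 - 1*17161 = 297 - 17161 = -16864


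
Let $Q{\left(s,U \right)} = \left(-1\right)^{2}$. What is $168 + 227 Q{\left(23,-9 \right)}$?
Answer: $395$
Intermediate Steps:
$Q{\left(s,U \right)} = 1$
$168 + 227 Q{\left(23,-9 \right)} = 168 + 227 \cdot 1 = 168 + 227 = 395$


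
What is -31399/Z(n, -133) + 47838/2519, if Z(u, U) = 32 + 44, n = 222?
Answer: -75458393/191444 ≈ -394.15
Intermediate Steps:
Z(u, U) = 76
-31399/Z(n, -133) + 47838/2519 = -31399/76 + 47838/2519 = -75458393/191444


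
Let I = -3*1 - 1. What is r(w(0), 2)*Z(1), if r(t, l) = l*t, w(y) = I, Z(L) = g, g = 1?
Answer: -8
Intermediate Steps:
Z(L) = 1
I = -4 (I = -3 - 1 = -4)
w(y) = -4
r(w(0), 2)*Z(1) = (2*(-4))*1 = -8*1 = -8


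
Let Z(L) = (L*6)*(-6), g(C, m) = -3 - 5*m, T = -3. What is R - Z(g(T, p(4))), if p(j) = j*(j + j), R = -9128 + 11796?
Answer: -3200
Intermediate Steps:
R = 2668
p(j) = 2*j² (p(j) = j*(2*j) = 2*j²)
Z(L) = -36*L (Z(L) = (6*L)*(-6) = -36*L)
R - Z(g(T, p(4))) = 2668 - (-36)*(-3 - 10*4²) = 2668 - (-36)*(-3 - 10*16) = 2668 - (-36)*(-3 - 5*32) = 2668 - (-36)*(-3 - 160) = 2668 - (-36)*(-163) = 2668 - 1*5868 = 2668 - 5868 = -3200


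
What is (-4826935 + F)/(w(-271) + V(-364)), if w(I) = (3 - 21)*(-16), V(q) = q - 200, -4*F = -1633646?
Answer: 8837047/552 ≈ 16009.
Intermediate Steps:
F = 816823/2 (F = -¼*(-1633646) = 816823/2 ≈ 4.0841e+5)
V(q) = -200 + q
w(I) = 288 (w(I) = -18*(-16) = 288)
(-4826935 + F)/(w(-271) + V(-364)) = (-4826935 + 816823/2)/(288 + (-200 - 364)) = -8837047/(2*(288 - 564)) = -8837047/2/(-276) = -8837047/2*(-1/276) = 8837047/552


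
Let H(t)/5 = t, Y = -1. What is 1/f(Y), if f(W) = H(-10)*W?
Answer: 1/50 ≈ 0.020000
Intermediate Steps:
H(t) = 5*t
f(W) = -50*W (f(W) = (5*(-10))*W = -50*W)
1/f(Y) = 1/(-50*(-1)) = 1/50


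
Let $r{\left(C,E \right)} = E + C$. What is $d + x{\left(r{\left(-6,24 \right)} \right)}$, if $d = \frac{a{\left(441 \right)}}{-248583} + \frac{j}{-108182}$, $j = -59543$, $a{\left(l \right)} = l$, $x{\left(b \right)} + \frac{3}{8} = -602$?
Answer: $- \frac{21579251978393}{35856274808} \approx -601.83$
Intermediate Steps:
$r{\left(C,E \right)} = C + E$
$x{\left(b \right)} = - \frac{4819}{8}$ ($x{\left(b \right)} = - \frac{3}{8} - 602 = - \frac{4819}{8}$)
$d = \frac{4917889769}{8964068702}$ ($d = \frac{441}{-248583} - \frac{59543}{-108182} = 441 \left(- \frac{1}{248583}\right) - - \frac{59543}{108182} = - \frac{147}{82861} + \frac{59543}{108182} = \frac{4917889769}{8964068702} \approx 0.54862$)
$d + x{\left(r{\left(-6,24 \right)} \right)} = \frac{4917889769}{8964068702} - \frac{4819}{8} = - \frac{21579251978393}{35856274808}$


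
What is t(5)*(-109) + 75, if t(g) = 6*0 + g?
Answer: -470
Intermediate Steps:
t(g) = g (t(g) = 0 + g = g)
t(5)*(-109) + 75 = 5*(-109) + 75 = -545 + 75 = -470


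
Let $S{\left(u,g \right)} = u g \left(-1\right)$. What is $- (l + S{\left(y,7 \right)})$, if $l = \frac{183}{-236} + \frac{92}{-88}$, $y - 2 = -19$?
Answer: $- \frac{304197}{2596} \approx -117.18$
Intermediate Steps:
$y = -17$ ($y = 2 - 19 = -17$)
$l = - \frac{4727}{2596}$ ($l = 183 \left(- \frac{1}{236}\right) + 92 \left(- \frac{1}{88}\right) = - \frac{183}{236} - \frac{23}{22} = - \frac{4727}{2596} \approx -1.8209$)
$S{\left(u,g \right)} = - g u$ ($S{\left(u,g \right)} = g u \left(-1\right) = - g u$)
$- (l + S{\left(y,7 \right)}) = - (- \frac{4727}{2596} - 7 \left(-17\right)) = - (- \frac{4727}{2596} + 119) = \left(-1\right) \frac{304197}{2596} = - \frac{304197}{2596}$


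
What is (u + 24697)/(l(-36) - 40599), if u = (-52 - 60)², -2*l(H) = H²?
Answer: -37241/41247 ≈ -0.90288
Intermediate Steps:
l(H) = -H²/2
u = 12544 (u = (-112)² = 12544)
(u + 24697)/(l(-36) - 40599) = (12544 + 24697)/(-½*(-36)² - 40599) = 37241/(-½*1296 - 40599) = 37241/(-648 - 40599) = 37241/(-41247) = 37241*(-1/41247) = -37241/41247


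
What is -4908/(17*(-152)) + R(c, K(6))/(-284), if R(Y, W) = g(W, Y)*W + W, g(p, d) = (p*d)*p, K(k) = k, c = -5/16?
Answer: 388197/183464 ≈ 2.1159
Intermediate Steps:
c = -5/16 (c = -5*1/16 = -5/16 ≈ -0.31250)
g(p, d) = d*p**2 (g(p, d) = (d*p)*p = d*p**2)
R(Y, W) = W + Y*W**3 (R(Y, W) = (Y*W**2)*W + W = Y*W**3 + W = W + Y*W**3)
-4908/(17*(-152)) + R(c, K(6))/(-284) = -4908/(17*(-152)) + (6 - 5/16*6**3)/(-284) = -4908/(-2584) + (6 - 5/16*216)*(-1/284) = -4908*(-1/2584) + (6 - 135/2)*(-1/284) = 1227/646 - 123/2*(-1/284) = 1227/646 + 123/568 = 388197/183464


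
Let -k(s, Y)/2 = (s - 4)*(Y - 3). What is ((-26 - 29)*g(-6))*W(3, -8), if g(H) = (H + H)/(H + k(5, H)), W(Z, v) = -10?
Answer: -550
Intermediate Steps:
k(s, Y) = -2*(-4 + s)*(-3 + Y) (k(s, Y) = -2*(s - 4)*(Y - 3) = -2*(-4 + s)*(-3 + Y))
g(H) = 2*H/(6 - H) (g(H) = (H + H)/(H + (-24 + 6*5 + 8*H - 2*H*5)) = (2*H)/(H + (-24 + 30 + 8*H - 10*H)) = (2*H)/(H + (6 - 2*H)) = (2*H)/(6 - H) = 2*H/(6 - H))
((-26 - 29)*g(-6))*W(3, -8) = ((-26 - 29)*(2*(-6)/(6 - 1*(-6))))*(-10) = -110*(-6)/(6 + 6)*(-10) = -110*(-6)/12*(-10) = -55*(-1)*(-10) = 55*(-10) = -550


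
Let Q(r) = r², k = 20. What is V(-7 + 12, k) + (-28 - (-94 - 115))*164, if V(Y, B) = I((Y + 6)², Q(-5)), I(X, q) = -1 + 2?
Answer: 29685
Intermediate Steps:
I(X, q) = 1
V(Y, B) = 1
V(-7 + 12, k) + (-28 - (-94 - 115))*164 = 1 + (-28 - (-94 - 115))*164 = 1 + (-28 - 1*(-209))*164 = 1 + (-28 + 209)*164 = 1 + 181*164 = 1 + 29684 = 29685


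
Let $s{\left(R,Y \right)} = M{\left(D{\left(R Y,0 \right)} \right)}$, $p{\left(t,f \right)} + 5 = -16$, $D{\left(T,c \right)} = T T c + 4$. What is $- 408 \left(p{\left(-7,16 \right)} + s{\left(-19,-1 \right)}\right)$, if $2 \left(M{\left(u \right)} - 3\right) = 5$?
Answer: $6324$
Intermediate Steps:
$D{\left(T,c \right)} = 4 + c T^{2}$ ($D{\left(T,c \right)} = T^{2} c + 4 = c T^{2} + 4 = 4 + c T^{2}$)
$M{\left(u \right)} = \frac{11}{2}$ ($M{\left(u \right)} = 3 + \frac{1}{2} \cdot 5 = 3 + \frac{5}{2} = \frac{11}{2}$)
$p{\left(t,f \right)} = -21$ ($p{\left(t,f \right)} = -5 - 16 = -21$)
$s{\left(R,Y \right)} = \frac{11}{2}$
$- 408 \left(p{\left(-7,16 \right)} + s{\left(-19,-1 \right)}\right) = - 408 \left(-21 + \frac{11}{2}\right) = \left(-408\right) \left(- \frac{31}{2}\right) = 6324$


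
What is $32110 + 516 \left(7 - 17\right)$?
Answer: $26950$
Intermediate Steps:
$32110 + 516 \left(7 - 17\right) = 32110 + 516 \left(-10\right) = 32110 - 5160 = 26950$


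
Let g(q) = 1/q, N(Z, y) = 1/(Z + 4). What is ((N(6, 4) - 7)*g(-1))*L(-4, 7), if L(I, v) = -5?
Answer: -69/2 ≈ -34.500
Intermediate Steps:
N(Z, y) = 1/(4 + Z)
g(q) = 1/q
((N(6, 4) - 7)*g(-1))*L(-4, 7) = ((1/(4 + 6) - 7)/(-1))*(-5) = ((1/10 - 7)*(-1))*(-5) = ((⅒ - 7)*(-1))*(-5) = -69/10*(-1)*(-5) = (69/10)*(-5) = -69/2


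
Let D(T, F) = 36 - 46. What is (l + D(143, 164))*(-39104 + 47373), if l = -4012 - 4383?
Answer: -69500945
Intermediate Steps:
l = -8395
D(T, F) = -10
(l + D(143, 164))*(-39104 + 47373) = (-8395 - 10)*(-39104 + 47373) = -8405*8269 = -69500945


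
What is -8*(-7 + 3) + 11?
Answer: 43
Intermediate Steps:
-8*(-7 + 3) + 11 = -8*(-4) + 11 = 32 + 11 = 43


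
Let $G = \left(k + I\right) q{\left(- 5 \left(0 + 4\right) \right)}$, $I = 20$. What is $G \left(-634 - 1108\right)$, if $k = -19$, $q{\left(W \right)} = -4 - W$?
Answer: $-27872$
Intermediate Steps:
$G = 16$ ($G = \left(-19 + 20\right) \left(-4 - - 5 \left(0 + 4\right)\right) = 1 \left(-4 - \left(-5\right) 4\right) = 1 \left(-4 - -20\right) = 1 \left(-4 + 20\right) = 1 \cdot 16 = 16$)
$G \left(-634 - 1108\right) = 16 \left(-634 - 1108\right) = 16 \left(-1742\right) = -27872$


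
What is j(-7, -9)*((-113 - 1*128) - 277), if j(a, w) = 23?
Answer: -11914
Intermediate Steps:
j(-7, -9)*((-113 - 1*128) - 277) = 23*((-113 - 1*128) - 277) = 23*((-113 - 128) - 277) = 23*(-241 - 277) = 23*(-518) = -11914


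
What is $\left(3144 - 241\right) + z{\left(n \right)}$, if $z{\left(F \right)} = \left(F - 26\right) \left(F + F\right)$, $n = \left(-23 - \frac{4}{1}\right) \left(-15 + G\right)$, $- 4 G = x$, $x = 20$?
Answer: $558023$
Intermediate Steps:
$G = -5$ ($G = \left(- \frac{1}{4}\right) 20 = -5$)
$n = 540$ ($n = \left(-23 - \frac{4}{1}\right) \left(-15 - 5\right) = \left(-23 - 4\right) \left(-20\right) = \left(-27\right) \left(-20\right) = 540$)
$z{\left(F \right)} = 2 F \left(-26 + F\right)$ ($z{\left(F \right)} = \left(-26 + F\right) 2 F = 2 F \left(-26 + F\right)$)
$\left(3144 - 241\right) + z{\left(n \right)} = \left(3144 - 241\right) + 2 \cdot 540 \left(-26 + 540\right) = 2903 + 2 \cdot 540 \cdot 514 = 2903 + 555120 = 558023$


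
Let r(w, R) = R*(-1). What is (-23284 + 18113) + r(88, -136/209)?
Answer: -1080603/209 ≈ -5170.4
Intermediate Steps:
r(w, R) = -R
(-23284 + 18113) + r(88, -136/209) = (-23284 + 18113) - (-136)/209 = -5171 - (-136)/209 = -5171 - 1*(-136/209) = -5171 + 136/209 = -1080603/209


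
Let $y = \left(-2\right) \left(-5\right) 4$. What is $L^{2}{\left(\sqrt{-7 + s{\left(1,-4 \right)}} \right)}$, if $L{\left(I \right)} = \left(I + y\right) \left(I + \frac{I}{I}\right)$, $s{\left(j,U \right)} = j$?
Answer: $-8930 + 2788 i \sqrt{6} \approx -8930.0 + 6829.2 i$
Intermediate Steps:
$y = 40$ ($y = 10 \cdot 4 = 40$)
$L{\left(I \right)} = \left(1 + I\right) \left(40 + I\right)$ ($L{\left(I \right)} = \left(I + 40\right) \left(I + \frac{I}{I}\right) = \left(40 + I\right) \left(I + 1\right) = \left(40 + I\right) \left(1 + I\right) = \left(1 + I\right) \left(40 + I\right)$)
$L^{2}{\left(\sqrt{-7 + s{\left(1,-4 \right)}} \right)} = \left(40 + \left(\sqrt{-7 + 1}\right)^{2} + 41 \sqrt{-7 + 1}\right)^{2} = \left(40 + \left(\sqrt{-6}\right)^{2} + 41 \sqrt{-6}\right)^{2} = \left(40 + \left(i \sqrt{6}\right)^{2} + 41 i \sqrt{6}\right)^{2} = \left(40 - 6 + 41 i \sqrt{6}\right)^{2} = \left(34 + 41 i \sqrt{6}\right)^{2}$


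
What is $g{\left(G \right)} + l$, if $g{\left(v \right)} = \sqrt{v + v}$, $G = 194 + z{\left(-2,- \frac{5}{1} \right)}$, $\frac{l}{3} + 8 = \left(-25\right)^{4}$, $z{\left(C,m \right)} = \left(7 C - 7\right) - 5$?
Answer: $1171851 + 4 \sqrt{21} \approx 1.1719 \cdot 10^{6}$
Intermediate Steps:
$z{\left(C,m \right)} = -12 + 7 C$ ($z{\left(C,m \right)} = \left(-7 + 7 C\right) - 5 = -12 + 7 C$)
$l = 1171851$ ($l = -24 + 3 \left(-25\right)^{4} = -24 + 3 \cdot 390625 = -24 + 1171875 = 1171851$)
$G = 168$ ($G = 194 + \left(-12 + 7 \left(-2\right)\right) = 194 - 26 = 168$)
$g{\left(v \right)} = \sqrt{2} \sqrt{v}$ ($g{\left(v \right)} = \sqrt{2 v} = \sqrt{2} \sqrt{v}$)
$g{\left(G \right)} + l = \sqrt{2} \sqrt{168} + 1171851 = \sqrt{2} \cdot 2 \sqrt{42} + 1171851 = 4 \sqrt{21} + 1171851 = 1171851 + 4 \sqrt{21}$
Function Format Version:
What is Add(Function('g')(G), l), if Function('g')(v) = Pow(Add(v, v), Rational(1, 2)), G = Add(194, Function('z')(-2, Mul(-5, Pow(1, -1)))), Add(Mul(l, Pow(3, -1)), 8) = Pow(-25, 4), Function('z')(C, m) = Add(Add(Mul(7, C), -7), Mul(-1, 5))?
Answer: Add(1171851, Mul(4, Pow(21, Rational(1, 2)))) ≈ 1.1719e+6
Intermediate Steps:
Function('z')(C, m) = Add(-12, Mul(7, C)) (Function('z')(C, m) = Add(Add(-7, Mul(7, C)), -5) = Add(-12, Mul(7, C)))
l = 1171851 (l = Add(-24, Mul(3, Pow(-25, 4))) = Add(-24, Mul(3, 390625)) = Add(-24, 1171875) = 1171851)
G = 168 (G = Add(194, Add(-12, Mul(7, -2))) = Add(194, Add(-12, -14)) = Add(194, -26) = 168)
Function('g')(v) = Mul(Pow(2, Rational(1, 2)), Pow(v, Rational(1, 2))) (Function('g')(v) = Pow(Mul(2, v), Rational(1, 2)) = Mul(Pow(2, Rational(1, 2)), Pow(v, Rational(1, 2))))
Add(Function('g')(G), l) = Add(Mul(Pow(2, Rational(1, 2)), Pow(168, Rational(1, 2))), 1171851) = Add(Mul(Pow(2, Rational(1, 2)), Mul(2, Pow(42, Rational(1, 2)))), 1171851) = Add(Mul(4, Pow(21, Rational(1, 2))), 1171851) = Add(1171851, Mul(4, Pow(21, Rational(1, 2))))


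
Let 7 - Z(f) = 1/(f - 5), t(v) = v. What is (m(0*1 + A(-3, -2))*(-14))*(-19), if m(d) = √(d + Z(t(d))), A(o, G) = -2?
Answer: 228*√7 ≈ 603.23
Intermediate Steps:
Z(f) = 7 - 1/(-5 + f) (Z(f) = 7 - 1/(f - 5) = 7 - 1/(-5 + f))
m(d) = √(d + (-36 + 7*d)/(-5 + d))
(m(0*1 + A(-3, -2))*(-14))*(-19) = (√((-36 + (0*1 - 2)² + 2*(0*1 - 2))/(-5 + (0*1 - 2)))*(-14))*(-19) = (√((-36 + (0 - 2)² + 2*(0 - 2))/(-5 + (0 - 2)))*(-14))*(-19) = (√((-36 + (-2)² + 2*(-2))/(-5 - 2))*(-14))*(-19) = (√((-36 + 4 - 4)/(-7))*(-14))*(-19) = (√(-⅐*(-36))*(-14))*(-19) = (√(36/7)*(-14))*(-19) = ((6*√7/7)*(-14))*(-19) = -12*√7*(-19) = 228*√7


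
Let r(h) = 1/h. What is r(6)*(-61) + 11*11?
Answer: 665/6 ≈ 110.83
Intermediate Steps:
r(h) = 1/h
r(6)*(-61) + 11*11 = -61/6 + 11*11 = (1/6)*(-61) + 121 = -61/6 + 121 = 665/6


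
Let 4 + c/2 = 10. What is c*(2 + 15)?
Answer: 204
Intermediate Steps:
c = 12 (c = -8 + 2*10 = -8 + 20 = 12)
c*(2 + 15) = 12*(2 + 15) = 12*17 = 204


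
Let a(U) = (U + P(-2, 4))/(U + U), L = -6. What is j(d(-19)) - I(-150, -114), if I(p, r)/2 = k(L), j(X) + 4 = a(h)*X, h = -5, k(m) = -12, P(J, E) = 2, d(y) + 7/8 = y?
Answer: 1123/80 ≈ 14.038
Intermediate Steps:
d(y) = -7/8 + y
a(U) = (2 + U)/(2*U) (a(U) = (U + 2)/(U + U) = (2 + U)/((2*U)) = (2 + U)*(1/(2*U)) = (2 + U)/(2*U))
j(X) = -4 + 3*X/10 (j(X) = -4 + ((½)*(2 - 5)/(-5))*X = -4 + ((½)*(-⅕)*(-3))*X = -4 + 3*X/10)
I(p, r) = -24 (I(p, r) = 2*(-12) = -24)
j(d(-19)) - I(-150, -114) = (-4 + 3*(-7/8 - 19)/10) - 1*(-24) = (-4 + (3/10)*(-159/8)) + 24 = (-4 - 477/80) + 24 = -797/80 + 24 = 1123/80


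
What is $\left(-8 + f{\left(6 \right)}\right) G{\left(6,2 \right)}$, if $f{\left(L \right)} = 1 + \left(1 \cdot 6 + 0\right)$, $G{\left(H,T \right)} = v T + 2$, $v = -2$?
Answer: $2$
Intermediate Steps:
$G{\left(H,T \right)} = 2 - 2 T$ ($G{\left(H,T \right)} = - 2 T + 2 = 2 - 2 T$)
$f{\left(L \right)} = 7$ ($f{\left(L \right)} = 1 + \left(6 + 0\right) = 1 + 6 = 7$)
$\left(-8 + f{\left(6 \right)}\right) G{\left(6,2 \right)} = \left(-8 + 7\right) \left(2 - 4\right) = - (2 - 4) = \left(-1\right) \left(-2\right) = 2$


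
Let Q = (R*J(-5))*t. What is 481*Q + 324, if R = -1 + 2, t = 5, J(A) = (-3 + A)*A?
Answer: 96524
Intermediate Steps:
J(A) = A*(-3 + A)
R = 1
Q = 200 (Q = (1*(-5*(-3 - 5)))*5 = (1*(-5*(-8)))*5 = (1*40)*5 = 40*5 = 200)
481*Q + 324 = 481*200 + 324 = 96200 + 324 = 96524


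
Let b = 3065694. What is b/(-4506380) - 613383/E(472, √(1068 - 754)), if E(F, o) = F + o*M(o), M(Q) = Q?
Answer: -115272771626/147583945 ≈ -781.07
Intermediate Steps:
E(F, o) = F + o² (E(F, o) = F + o*o = F + o²)
b/(-4506380) - 613383/E(472, √(1068 - 754)) = 3065694/(-4506380) - 613383/(472 + (√(1068 - 754))²) = 3065694*(-1/4506380) - 613383/(472 + (√314)²) = -1532847/2253190 - 613383/(472 + 314) = -1532847/2253190 - 613383/786 = -1532847/2253190 - 613383*1/786 = -1532847/2253190 - 204461/262 = -115272771626/147583945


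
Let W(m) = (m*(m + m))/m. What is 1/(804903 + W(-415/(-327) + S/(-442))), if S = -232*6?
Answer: 72267/58168563715 ≈ 1.2424e-6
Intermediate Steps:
S = -1392 (S = -29*48 = -1392)
W(m) = 2*m (W(m) = (m*(2*m))/m = (2*m²)/m = 2*m)
1/(804903 + W(-415/(-327) + S/(-442))) = 1/(804903 + 2*(-415/(-327) - 1392/(-442))) = 1/(804903 + 2*(-415*(-1/327) - 1392*(-1/442))) = 1/(804903 + 2*(415/327 + 696/221)) = 1/(804903 + 2*(319307/72267)) = 1/(804903 + 638614/72267) = 1/(58168563715/72267) = 72267/58168563715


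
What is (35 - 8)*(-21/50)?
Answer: -567/50 ≈ -11.340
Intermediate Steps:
(35 - 8)*(-21/50) = 27*(-21*1/50) = 27*(-21/50) = -567/50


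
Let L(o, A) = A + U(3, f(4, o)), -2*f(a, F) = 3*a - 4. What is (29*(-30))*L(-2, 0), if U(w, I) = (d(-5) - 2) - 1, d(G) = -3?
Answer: 5220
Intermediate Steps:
f(a, F) = 2 - 3*a/2 (f(a, F) = -(3*a - 4)/2 = -(-4 + 3*a)/2 = 2 - 3*a/2)
U(w, I) = -6 (U(w, I) = (-3 - 2) - 1 = -5 - 1 = -6)
L(o, A) = -6 + A (L(o, A) = A - 6 = -6 + A)
(29*(-30))*L(-2, 0) = (29*(-30))*(-6 + 0) = -870*(-6) = 5220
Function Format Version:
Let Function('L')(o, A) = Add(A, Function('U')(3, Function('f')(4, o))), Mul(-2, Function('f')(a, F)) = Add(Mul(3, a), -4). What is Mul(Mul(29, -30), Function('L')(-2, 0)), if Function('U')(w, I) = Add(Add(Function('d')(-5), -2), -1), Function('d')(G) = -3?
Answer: 5220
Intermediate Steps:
Function('f')(a, F) = Add(2, Mul(Rational(-3, 2), a)) (Function('f')(a, F) = Mul(Rational(-1, 2), Add(Mul(3, a), -4)) = Mul(Rational(-1, 2), Add(-4, Mul(3, a))) = Add(2, Mul(Rational(-3, 2), a)))
Function('U')(w, I) = -6 (Function('U')(w, I) = Add(Add(-3, -2), -1) = Add(-5, -1) = -6)
Function('L')(o, A) = Add(-6, A) (Function('L')(o, A) = Add(A, -6) = Add(-6, A))
Mul(Mul(29, -30), Function('L')(-2, 0)) = Mul(Mul(29, -30), Add(-6, 0)) = Mul(-870, -6) = 5220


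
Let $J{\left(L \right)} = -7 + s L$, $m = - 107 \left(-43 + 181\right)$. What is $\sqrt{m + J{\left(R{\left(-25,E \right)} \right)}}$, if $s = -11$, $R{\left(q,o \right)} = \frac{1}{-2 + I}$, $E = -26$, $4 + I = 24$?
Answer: $\frac{5 i \sqrt{21274}}{6} \approx 121.55 i$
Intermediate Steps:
$I = 20$ ($I = -4 + 24 = 20$)
$R{\left(q,o \right)} = \frac{1}{18}$ ($R{\left(q,o \right)} = \frac{1}{-2 + 20} = \frac{1}{18}$)
$m = -14766$ ($m = \left(-107\right) 138 = -14766$)
$J{\left(L \right)} = -7 - 11 L$
$\sqrt{m + J{\left(R{\left(-25,E \right)} \right)}} = \sqrt{-14766 - \frac{137}{18}} = \sqrt{- \frac{265925}{18}} = \frac{5 i \sqrt{21274}}{6}$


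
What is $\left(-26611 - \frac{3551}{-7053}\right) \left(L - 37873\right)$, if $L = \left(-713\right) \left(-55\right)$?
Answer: $- \frac{251871702544}{7053} \approx -3.5711 \cdot 10^{7}$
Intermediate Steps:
$L = 39215$
$\left(-26611 - \frac{3551}{-7053}\right) \left(L - 37873\right) = \left(-26611 - \frac{3551}{-7053}\right) \left(39215 - 37873\right) = \left(-26611 - - \frac{3551}{7053}\right) 1342 = \left(-26611 + \frac{3551}{7053}\right) 1342 = \left(- \frac{187683832}{7053}\right) 1342 = - \frac{251871702544}{7053}$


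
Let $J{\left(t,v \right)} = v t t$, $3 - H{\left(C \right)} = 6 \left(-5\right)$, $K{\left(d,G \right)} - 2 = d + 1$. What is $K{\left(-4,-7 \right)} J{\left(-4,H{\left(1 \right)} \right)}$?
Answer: $-528$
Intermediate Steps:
$K{\left(d,G \right)} = 3 + d$ ($K{\left(d,G \right)} = 2 + \left(d + 1\right) = 2 + \left(1 + d\right) = 3 + d$)
$H{\left(C \right)} = 33$ ($H{\left(C \right)} = 3 - 6 \left(-5\right) = 3 - -30 = 3 + 30 = 33$)
$J{\left(t,v \right)} = v t^{2}$ ($J{\left(t,v \right)} = t v t = v t^{2}$)
$K{\left(-4,-7 \right)} J{\left(-4,H{\left(1 \right)} \right)} = \left(3 - 4\right) 33 \left(-4\right)^{2} = - 33 \cdot 16 = \left(-1\right) 528 = -528$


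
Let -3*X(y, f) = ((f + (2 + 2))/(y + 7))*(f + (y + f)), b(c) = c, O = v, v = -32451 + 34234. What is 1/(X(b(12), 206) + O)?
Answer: 19/4197 ≈ 0.0045270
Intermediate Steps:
v = 1783
O = 1783
X(y, f) = -(4 + f)*(y + 2*f)/(3*(7 + y)) (X(y, f) = -(f + (2 + 2))/(y + 7)*(f + (y + f))/3 = -(f + 4)/(7 + y)*(f + (f + y))/3 = -(4 + f)/(7 + y)*(y + 2*f)/3 = -(4 + f)*(y + 2*f)/(3*(7 + y)))
1/(X(b(12), 206) + O) = 1/((-8*206 - 4*12 - 2*206² - 1*206*12)/(3*(7 + 12)) + 1783) = 1/((⅓)*(-1648 - 48 - 2*42436 - 2472)/19 + 1783) = 1/((⅓)*(1/19)*(-1648 - 48 - 84872 - 2472) + 1783) = 1/((⅓)*(1/19)*(-89040) + 1783) = 1/(-29680/19 + 1783) = 1/(4197/19) = 19/4197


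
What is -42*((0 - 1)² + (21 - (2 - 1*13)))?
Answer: -1386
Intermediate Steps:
-42*((0 - 1)² + (21 - (2 - 1*13))) = -42*((-1)² + (21 - (2 - 13))) = -42*(1 + (21 - 1*(-11))) = -42*(1 + (21 + 11)) = -42*(1 + 32) = -42*33 = -1386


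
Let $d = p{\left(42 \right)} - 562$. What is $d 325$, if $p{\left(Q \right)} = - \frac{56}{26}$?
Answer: $-183350$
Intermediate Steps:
$p{\left(Q \right)} = - \frac{28}{13}$ ($p{\left(Q \right)} = \left(-56\right) \frac{1}{26} = - \frac{28}{13}$)
$d = - \frac{7334}{13}$ ($d = - \frac{28}{13} - 562 = - \frac{7334}{13} \approx -564.15$)
$d 325 = \left(- \frac{7334}{13}\right) 325 = -183350$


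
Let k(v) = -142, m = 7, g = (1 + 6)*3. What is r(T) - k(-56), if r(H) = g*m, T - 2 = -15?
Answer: 289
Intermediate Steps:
T = -13 (T = 2 - 15 = -13)
g = 21 (g = 7*3 = 21)
r(H) = 147 (r(H) = 21*7 = 147)
r(T) - k(-56) = 147 - 1*(-142) = 147 + 142 = 289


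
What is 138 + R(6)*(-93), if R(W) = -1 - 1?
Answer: 324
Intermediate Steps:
R(W) = -2
138 + R(6)*(-93) = 138 - 2*(-93) = 138 + 186 = 324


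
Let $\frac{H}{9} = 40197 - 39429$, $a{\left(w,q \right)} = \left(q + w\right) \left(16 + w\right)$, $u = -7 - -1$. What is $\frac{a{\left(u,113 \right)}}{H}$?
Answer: $\frac{535}{3456} \approx 0.1548$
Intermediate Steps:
$u = -6$ ($u = -7 + 1 = -6$)
$a{\left(w,q \right)} = \left(16 + w\right) \left(q + w\right)$
$H = 6912$ ($H = 9 \left(40197 - 39429\right) = 9 \cdot 768 = 6912$)
$\frac{a{\left(u,113 \right)}}{H} = \frac{\left(-6\right)^{2} + 16 \cdot 113 + 16 \left(-6\right) + 113 \left(-6\right)}{6912} = \left(36 + 1808 - 96 - 678\right) \frac{1}{6912} = 1070 \cdot \frac{1}{6912} = \frac{535}{3456}$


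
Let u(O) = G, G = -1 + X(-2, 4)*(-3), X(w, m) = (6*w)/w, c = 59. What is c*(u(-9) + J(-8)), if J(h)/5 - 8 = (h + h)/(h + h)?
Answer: 1534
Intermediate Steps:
J(h) = 45 (J(h) = 40 + 5*((h + h)/(h + h)) = 40 + 5*((2*h)/((2*h))) = 40 + 5*((2*h)*(1/(2*h))) = 40 + 5*1 = 40 + 5 = 45)
X(w, m) = 6
G = -19 (G = -1 + 6*(-3) = -1 - 18 = -19)
u(O) = -19
c*(u(-9) + J(-8)) = 59*(-19 + 45) = 59*26 = 1534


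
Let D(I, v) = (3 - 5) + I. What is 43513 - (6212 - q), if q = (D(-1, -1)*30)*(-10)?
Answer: 38201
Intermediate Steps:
D(I, v) = -2 + I
q = 900 (q = ((-2 - 1)*30)*(-10) = -3*30*(-10) = -90*(-10) = 900)
43513 - (6212 - q) = 43513 - (6212 - 1*900) = 43513 - (6212 - 900) = 43513 - 1*5312 = 43513 - 5312 = 38201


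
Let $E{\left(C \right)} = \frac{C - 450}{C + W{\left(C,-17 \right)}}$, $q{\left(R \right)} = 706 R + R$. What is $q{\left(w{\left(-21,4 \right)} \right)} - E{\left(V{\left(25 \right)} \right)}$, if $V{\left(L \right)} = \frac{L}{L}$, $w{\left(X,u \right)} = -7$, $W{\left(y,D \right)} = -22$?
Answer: $- \frac{104378}{21} \approx -4970.4$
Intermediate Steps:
$q{\left(R \right)} = 707 R$
$V{\left(L \right)} = 1$
$E{\left(C \right)} = \frac{-450 + C}{-22 + C}$ ($E{\left(C \right)} = \frac{C - 450}{C - 22} = \frac{-450 + C}{-22 + C}$)
$q{\left(w{\left(-21,4 \right)} \right)} - E{\left(V{\left(25 \right)} \right)} = 707 \left(-7\right) - \frac{-450 + 1}{-22 + 1} = -4949 - \frac{1}{-21} \left(-449\right) = -4949 - \left(- \frac{1}{21}\right) \left(-449\right) = -4949 - \frac{449}{21} = - \frac{104378}{21}$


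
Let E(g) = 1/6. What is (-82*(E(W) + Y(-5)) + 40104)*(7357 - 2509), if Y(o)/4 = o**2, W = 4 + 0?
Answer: 154604336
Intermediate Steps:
W = 4
Y(o) = 4*o**2
E(g) = 1/6
(-82*(E(W) + Y(-5)) + 40104)*(7357 - 2509) = (-82*(1/6 + 4*(-5)**2) + 40104)*(7357 - 2509) = (-82*(1/6 + 4*25) + 40104)*4848 = (-82*(1/6 + 100) + 40104)*4848 = (-82*601/6 + 40104)*4848 = (-24641/3 + 40104)*4848 = (95671/3)*4848 = 154604336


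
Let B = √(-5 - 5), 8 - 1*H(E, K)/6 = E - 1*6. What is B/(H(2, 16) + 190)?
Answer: I*√10/262 ≈ 0.01207*I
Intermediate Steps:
H(E, K) = 84 - 6*E (H(E, K) = 48 - 6*(E - 1*6) = 48 - 6*(E - 6) = 48 - 6*(-6 + E) = 48 + (36 - 6*E) = 84 - 6*E)
B = I*√10 (B = √(-10) = I*√10 ≈ 3.1623*I)
B/(H(2, 16) + 190) = (I*√10)/((84 - 6*2) + 190) = (I*√10)/((84 - 12) + 190) = (I*√10)/(72 + 190) = (I*√10)/262 = (I*√10)*(1/262) = I*√10/262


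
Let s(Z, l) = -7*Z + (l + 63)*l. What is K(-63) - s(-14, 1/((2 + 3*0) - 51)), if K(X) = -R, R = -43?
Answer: -128969/2401 ≈ -53.715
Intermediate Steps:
K(X) = 43 (K(X) = -1*(-43) = 43)
s(Z, l) = -7*Z + l*(63 + l) (s(Z, l) = -7*Z + (63 + l)*l = -7*Z + l*(63 + l))
K(-63) - s(-14, 1/((2 + 3*0) - 51)) = 43 - ((1/((2 + 3*0) - 51))² - 7*(-14) + 63/((2 + 3*0) - 51)) = 43 - ((1/((2 + 0) - 51))² + 98 + 63/((2 + 0) - 51)) = 43 - ((1/(2 - 51))² + 98 + 63/(2 - 51)) = 43 - ((1/(-49))² + 98 + 63/(-49)) = 43 - ((-1/49)² + 98 + 63*(-1/49)) = 43 - (1/2401 + 98 - 9/7) = 43 - 1*232212/2401 = 43 - 232212/2401 = -128969/2401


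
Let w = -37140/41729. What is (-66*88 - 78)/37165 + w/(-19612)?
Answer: -1203914554257/7603858171355 ≈ -0.15833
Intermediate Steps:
w = -37140/41729 (w = -37140*1/41729 = -37140/41729 ≈ -0.89003)
(-66*88 - 78)/37165 + w/(-19612) = (-66*88 - 78)/37165 - 37140/41729/(-19612) = (-5808 - 78)*(1/37165) - 37140/41729*(-1/19612) = -5886*1/37165 + 9285/204597287 = -5886/37165 + 9285/204597287 = -1203914554257/7603858171355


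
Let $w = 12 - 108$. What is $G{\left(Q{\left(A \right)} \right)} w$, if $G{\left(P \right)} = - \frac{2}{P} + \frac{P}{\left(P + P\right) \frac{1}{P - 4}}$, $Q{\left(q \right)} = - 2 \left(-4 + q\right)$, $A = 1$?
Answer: $-64$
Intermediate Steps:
$Q{\left(q \right)} = 8 - 2 q$
$G{\left(P \right)} = -2 + \frac{P}{2} - \frac{2}{P}$ ($G{\left(P \right)} = - \frac{2}{P} + \frac{P}{2 P \frac{1}{-4 + P}} = - \frac{2}{P} + P \frac{-4 + P}{2 P} = - \frac{2}{P} + \left(-2 + \frac{P}{2}\right) = -2 + \frac{P}{2} - \frac{2}{P}$)
$w = -96$
$G{\left(Q{\left(A \right)} \right)} w = \left(-2 + \frac{8 - 2}{2} - \frac{2}{8 - 2}\right) \left(-96\right) = \left(-2 + \frac{1}{2} \cdot 6 - \frac{2}{6}\right) \left(-96\right) = \left(-2 + 3 - \frac{1}{3}\right) \left(-96\right) = \frac{2}{3} \left(-96\right) = -64$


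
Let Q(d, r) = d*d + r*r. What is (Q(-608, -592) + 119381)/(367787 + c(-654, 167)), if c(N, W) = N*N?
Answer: 839509/795503 ≈ 1.0553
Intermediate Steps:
c(N, W) = N²
Q(d, r) = d² + r²
(Q(-608, -592) + 119381)/(367787 + c(-654, 167)) = (((-608)² + (-592)²) + 119381)/(367787 + (-654)²) = ((369664 + 350464) + 119381)/(367787 + 427716) = (720128 + 119381)/795503 = 839509*(1/795503) = 839509/795503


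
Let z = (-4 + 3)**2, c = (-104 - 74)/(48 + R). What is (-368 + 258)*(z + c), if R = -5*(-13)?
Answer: 7150/113 ≈ 63.274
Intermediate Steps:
R = 65
c = -178/113 (c = (-104 - 74)/(48 + 65) = -178/113 ≈ -1.5752)
z = 1 (z = (-1)**2 = 1)
(-368 + 258)*(z + c) = (-368 + 258)*(1 - 178/113) = -110*(-65/113) = 7150/113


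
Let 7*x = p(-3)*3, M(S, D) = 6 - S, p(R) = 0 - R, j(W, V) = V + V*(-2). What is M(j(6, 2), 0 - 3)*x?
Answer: 72/7 ≈ 10.286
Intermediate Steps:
j(W, V) = -V (j(W, V) = V - 2*V = -V)
p(R) = -R
x = 9/7 (x = (-1*(-3)*3)/7 = (3*3)/7 = (1/7)*9 = 9/7 ≈ 1.2857)
M(j(6, 2), 0 - 3)*x = (6 - (-1)*2)*(9/7) = (6 - 1*(-2))*(9/7) = (6 + 2)*(9/7) = 8*(9/7) = 72/7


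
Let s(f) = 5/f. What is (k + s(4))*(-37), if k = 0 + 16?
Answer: -2553/4 ≈ -638.25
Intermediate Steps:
k = 16
(k + s(4))*(-37) = (16 + 5/4)*(-37) = (69/4)*(-37) = -2553/4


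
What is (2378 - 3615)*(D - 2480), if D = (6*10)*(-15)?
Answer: 4181060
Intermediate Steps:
D = -900 (D = 60*(-15) = -900)
(2378 - 3615)*(D - 2480) = (2378 - 3615)*(-900 - 2480) = -1237*(-3380) = 4181060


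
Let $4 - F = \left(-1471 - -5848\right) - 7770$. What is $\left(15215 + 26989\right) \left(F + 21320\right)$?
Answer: $1043156268$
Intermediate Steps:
$F = 3397$ ($F = 4 - \left(\left(-1471 - -5848\right) - 7770\right) = 4 - \left(\left(-1471 + 5848\right) - 7770\right) = 4 - \left(4377 - 7770\right) = 4 - -3393 = 4 + 3393 = 3397$)
$\left(15215 + 26989\right) \left(F + 21320\right) = \left(15215 + 26989\right) \left(3397 + 21320\right) = 42204 \cdot 24717 = 1043156268$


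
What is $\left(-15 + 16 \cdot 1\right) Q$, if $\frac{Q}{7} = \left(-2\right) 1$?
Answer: $-14$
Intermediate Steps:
$Q = -14$ ($Q = 7 \left(\left(-2\right) 1\right) = 7 \left(-2\right) = -14$)
$\left(-15 + 16 \cdot 1\right) Q = \left(-15 + 16 \cdot 1\right) \left(-14\right) = \left(-15 + 16\right) \left(-14\right) = 1 \left(-14\right) = -14$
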